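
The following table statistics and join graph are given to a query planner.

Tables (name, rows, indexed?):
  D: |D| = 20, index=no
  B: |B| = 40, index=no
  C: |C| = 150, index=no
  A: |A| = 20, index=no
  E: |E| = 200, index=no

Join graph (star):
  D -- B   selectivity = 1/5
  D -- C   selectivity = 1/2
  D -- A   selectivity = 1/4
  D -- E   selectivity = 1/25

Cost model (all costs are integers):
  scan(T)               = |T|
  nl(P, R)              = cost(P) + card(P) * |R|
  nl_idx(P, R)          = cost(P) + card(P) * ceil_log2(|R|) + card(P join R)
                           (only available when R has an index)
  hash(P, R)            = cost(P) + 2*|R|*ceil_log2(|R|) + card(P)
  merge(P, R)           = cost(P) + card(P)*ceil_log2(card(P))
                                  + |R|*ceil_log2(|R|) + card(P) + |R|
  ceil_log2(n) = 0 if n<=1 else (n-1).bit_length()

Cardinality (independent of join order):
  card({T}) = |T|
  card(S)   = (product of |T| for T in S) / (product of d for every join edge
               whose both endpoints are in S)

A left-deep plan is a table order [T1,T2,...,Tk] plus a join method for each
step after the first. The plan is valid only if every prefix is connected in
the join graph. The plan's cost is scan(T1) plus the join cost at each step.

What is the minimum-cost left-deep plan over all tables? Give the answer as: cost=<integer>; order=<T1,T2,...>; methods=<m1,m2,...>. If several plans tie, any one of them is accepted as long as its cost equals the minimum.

cost=11040; order=E,D,A,B,C; methods=hash,hash,hash,hash

Selinger DP (subsets sized 1..n):
  {D}: scan cost=20, card=20
  {B}: scan cost=40, card=40
  {C}: scan cost=150, card=150
  {A}: scan cost=20, card=20
  {E}: scan cost=200, card=200
  {BD}: card=160; try (D,hash)→280, (B,merge)→420, (D,merge)→440, (B,hash)→520, (B,nl)→820, (D,nl)→840; best=280 via (D,hash)
  {CD}: card=1500; try (D,hash)→500, (C,merge)→1490, (D,merge)→1620, (C,hash)→2440, (C,nl)→3020, (D,nl)→3150; best=500 via (D,hash)
  {AD}: card=100; try (D,hash)→240, (A,hash)→240, (D,merge)→260, (A,merge)→260, (D,nl)→420, (A,nl)→420; best=240 via (D,hash)
  {DE}: card=160; try (D,hash)→600, (E,merge)→1940, (D,merge)→2120, (E,hash)→3240, (E,nl)→4020, (D,nl)→4200; best=600 via (D,hash)
  {BCD}: card=12000; try (B,hash)→2480, (C,hash)→2840, (C,merge)→3070, (B,merge)→18780, (C,nl)→24280, (B,nl)→60500; best=2480 via (B,hash)
  {ABD}: card=800; try (A,hash)→640, (B,hash)→820, (B,merge)→1320, (A,merge)→1840, (A,nl)→3480, (B,nl)→4240; best=640 via (A,hash)
  {BDE}: card=1280; try (B,hash)→1240, (B,merge)→2320, (E,merge)→3520, (E,hash)→3640, (B,nl)→7000, (E,nl)→32280; best=1240 via (B,hash)
  {ACD}: card=7500; try (A,hash)→2200, (C,merge)→2390, (C,hash)→2740, (C,nl)→15240, (A,merge)→18620, (A,nl)→30500; best=2200 via (A,hash)
  {CDE}: card=12000; try (C,hash)→3160, (C,merge)→3390, (E,hash)→5200, (E,merge)→20300, (C,nl)→24600, (E,nl)→300500; best=3160 via (C,hash)
  {ADE}: card=800; try (A,hash)→960, (A,merge)→2160, (E,merge)→2840, (E,hash)→3540, (A,nl)→3800, (E,nl)→20240; best=960 via (A,hash)
  {ABCD}: card=60000; try (C,hash)→3840, (B,hash)→10180, (C,merge)→10790, (A,hash)→14680, (B,merge)→107480, (C,nl)→120640 …(+3); best=3840 via (C,hash)
  {BCDE}: card=96000; try (C,hash)→4920, (B,hash)→15640, (E,hash)→17680, (C,merge)→17950, (B,merge)→183440, (E,merge)→184280 …(+3); best=4920 via (C,hash)
  {ABDE}: card=6400; try (B,hash)→2240, (A,hash)→2720, (E,hash)→4640, (B,merge)→10040, (E,merge)→11240, (A,merge)→16720 …(+3); best=2240 via (B,hash)
  {ACDE}: card=60000; try (C,hash)→4160, (C,merge)→11110, (E,hash)→12900, (A,hash)→15360, (E,merge)→109000, (C,nl)→120960 …(+3); best=4160 via (C,hash)
  {ABCDE}: card=480000; try (C,hash)→11040, (B,hash)→64640, (E,hash)→67040, (C,merge)→93190, (A,hash)→101120, (C,nl)→962240 …(+6); best=11040 via (C,hash)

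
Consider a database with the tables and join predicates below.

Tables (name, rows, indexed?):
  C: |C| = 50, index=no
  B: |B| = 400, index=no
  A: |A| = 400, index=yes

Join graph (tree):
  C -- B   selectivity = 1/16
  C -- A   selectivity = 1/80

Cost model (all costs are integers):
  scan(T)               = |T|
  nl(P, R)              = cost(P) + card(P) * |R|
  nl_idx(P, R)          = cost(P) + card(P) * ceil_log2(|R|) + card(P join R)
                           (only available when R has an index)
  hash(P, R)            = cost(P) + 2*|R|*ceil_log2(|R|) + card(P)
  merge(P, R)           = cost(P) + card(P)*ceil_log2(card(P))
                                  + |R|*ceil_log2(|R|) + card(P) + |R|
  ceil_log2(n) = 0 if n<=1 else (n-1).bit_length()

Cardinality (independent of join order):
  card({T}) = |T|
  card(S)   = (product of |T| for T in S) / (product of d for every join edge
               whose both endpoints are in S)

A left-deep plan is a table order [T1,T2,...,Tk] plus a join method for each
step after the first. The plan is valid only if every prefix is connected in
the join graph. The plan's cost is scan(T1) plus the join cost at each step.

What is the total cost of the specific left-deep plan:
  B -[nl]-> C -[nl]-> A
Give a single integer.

step 1: scan B: cost=400, card=400
step 2: join C via nl
    card(P join C) = 400*50/(16) = 1250
    cost = 400 + 400*50 = 20400
step 3: join A via nl
    card(P join A) = 1250*400/(80) = 6250
    cost = 20400 + 1250*400 = 520400

520400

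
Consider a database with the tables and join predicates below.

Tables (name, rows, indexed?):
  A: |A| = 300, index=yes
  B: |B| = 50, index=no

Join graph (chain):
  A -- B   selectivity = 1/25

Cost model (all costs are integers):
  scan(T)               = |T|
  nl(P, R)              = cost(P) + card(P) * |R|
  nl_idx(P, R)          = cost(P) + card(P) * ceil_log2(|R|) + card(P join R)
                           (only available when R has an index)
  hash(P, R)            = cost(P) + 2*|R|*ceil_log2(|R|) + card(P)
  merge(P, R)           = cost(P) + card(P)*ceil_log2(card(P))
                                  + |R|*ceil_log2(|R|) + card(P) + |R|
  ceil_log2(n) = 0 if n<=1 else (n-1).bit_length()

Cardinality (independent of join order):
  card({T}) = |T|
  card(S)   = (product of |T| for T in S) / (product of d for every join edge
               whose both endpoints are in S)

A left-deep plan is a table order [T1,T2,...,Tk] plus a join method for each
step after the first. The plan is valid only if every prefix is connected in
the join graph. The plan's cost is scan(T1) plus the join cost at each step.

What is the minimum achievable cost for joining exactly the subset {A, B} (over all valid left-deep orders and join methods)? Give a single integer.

1100

Selinger DP over subsets of {A,B}:
  {A}: scan cost=300, card=300
  {B}: scan cost=50, card=50
  {AB}: card=600; try (A,nl_idx)→1100, (B,hash)→1200, (A,merge)→3400, (B,merge)→3650, (A,hash)→5500, (A,nl)→15050 …(+1); best=1100 via (A,nl_idx)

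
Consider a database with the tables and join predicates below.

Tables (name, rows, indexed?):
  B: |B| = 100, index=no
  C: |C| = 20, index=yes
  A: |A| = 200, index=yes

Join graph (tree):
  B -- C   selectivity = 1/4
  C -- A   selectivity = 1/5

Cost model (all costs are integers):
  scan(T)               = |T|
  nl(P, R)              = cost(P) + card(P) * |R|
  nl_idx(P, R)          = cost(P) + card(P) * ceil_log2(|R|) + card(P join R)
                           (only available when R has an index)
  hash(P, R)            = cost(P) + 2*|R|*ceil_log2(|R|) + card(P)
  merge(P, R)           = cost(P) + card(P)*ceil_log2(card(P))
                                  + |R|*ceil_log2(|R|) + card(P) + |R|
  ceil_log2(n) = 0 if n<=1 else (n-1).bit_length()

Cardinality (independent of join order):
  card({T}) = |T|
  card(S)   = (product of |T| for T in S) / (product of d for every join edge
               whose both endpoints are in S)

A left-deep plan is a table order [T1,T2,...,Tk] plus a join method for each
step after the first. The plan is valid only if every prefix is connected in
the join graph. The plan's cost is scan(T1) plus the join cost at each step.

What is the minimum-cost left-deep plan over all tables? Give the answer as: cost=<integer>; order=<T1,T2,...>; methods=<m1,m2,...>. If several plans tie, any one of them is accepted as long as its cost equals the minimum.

cost=2800; order=A,C,B; methods=hash,hash

Selinger DP (subsets sized 1..n):
  {B}: scan cost=100, card=100
  {C}: scan cost=20, card=20
  {A}: scan cost=200, card=200
  {BC}: card=500; try (C,hash)→400, (B,merge)→940, (C,merge)→1020, (C,nl_idx)→1100, (B,hash)→1440, (B,nl)→2020 …(+1); best=400 via (C,hash)
  {AC}: card=800; try (C,hash)→600, (A,nl_idx)→980, (A,merge)→1940, (C,nl_idx)→2000, (C,merge)→2120, (A,hash)→3240 …(+2); best=600 via (C,hash)
  {ABC}: card=20000; try (B,hash)→2800, (A,hash)→4100, (A,merge)→7200, (B,merge)→10200, (A,nl_idx)→24400, (B,nl)→80600 …(+1); best=2800 via (B,hash)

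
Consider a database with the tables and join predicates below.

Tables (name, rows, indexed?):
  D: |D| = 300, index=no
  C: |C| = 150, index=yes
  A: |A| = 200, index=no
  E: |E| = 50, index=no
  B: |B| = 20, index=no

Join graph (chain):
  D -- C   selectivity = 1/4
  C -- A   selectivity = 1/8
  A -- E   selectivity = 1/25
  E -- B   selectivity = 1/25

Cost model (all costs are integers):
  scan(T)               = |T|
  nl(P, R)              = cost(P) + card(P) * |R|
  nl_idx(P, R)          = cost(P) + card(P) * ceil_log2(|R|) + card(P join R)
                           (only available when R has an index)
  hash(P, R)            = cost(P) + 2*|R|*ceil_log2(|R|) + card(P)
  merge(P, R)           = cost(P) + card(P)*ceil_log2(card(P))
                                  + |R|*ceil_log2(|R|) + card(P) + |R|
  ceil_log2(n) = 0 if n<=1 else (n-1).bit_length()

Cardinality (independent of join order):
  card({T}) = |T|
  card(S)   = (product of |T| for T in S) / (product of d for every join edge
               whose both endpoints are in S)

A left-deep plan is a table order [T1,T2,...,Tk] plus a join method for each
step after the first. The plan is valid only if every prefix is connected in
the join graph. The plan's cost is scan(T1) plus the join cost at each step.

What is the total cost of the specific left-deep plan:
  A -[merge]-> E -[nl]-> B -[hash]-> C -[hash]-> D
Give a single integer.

step 1: scan A: cost=200, card=200
step 2: join E via merge
    card(P join E) = 200*50/(25) = 400
    cost = 200 + 200*8 + 50*6 + 200 + 50 = 2350
step 3: join B via nl
    card(P join B) = 400*20/(25) = 320
    cost = 2350 + 400*20 = 10350
step 4: join C via hash
    card(P join C) = 320*150/(8) = 6000
    cost = 10350 + 2*150*8 + 320 = 13070
step 5: join D via hash
    card(P join D) = 6000*300/(4) = 450000
    cost = 13070 + 2*300*9 + 6000 = 24470

24470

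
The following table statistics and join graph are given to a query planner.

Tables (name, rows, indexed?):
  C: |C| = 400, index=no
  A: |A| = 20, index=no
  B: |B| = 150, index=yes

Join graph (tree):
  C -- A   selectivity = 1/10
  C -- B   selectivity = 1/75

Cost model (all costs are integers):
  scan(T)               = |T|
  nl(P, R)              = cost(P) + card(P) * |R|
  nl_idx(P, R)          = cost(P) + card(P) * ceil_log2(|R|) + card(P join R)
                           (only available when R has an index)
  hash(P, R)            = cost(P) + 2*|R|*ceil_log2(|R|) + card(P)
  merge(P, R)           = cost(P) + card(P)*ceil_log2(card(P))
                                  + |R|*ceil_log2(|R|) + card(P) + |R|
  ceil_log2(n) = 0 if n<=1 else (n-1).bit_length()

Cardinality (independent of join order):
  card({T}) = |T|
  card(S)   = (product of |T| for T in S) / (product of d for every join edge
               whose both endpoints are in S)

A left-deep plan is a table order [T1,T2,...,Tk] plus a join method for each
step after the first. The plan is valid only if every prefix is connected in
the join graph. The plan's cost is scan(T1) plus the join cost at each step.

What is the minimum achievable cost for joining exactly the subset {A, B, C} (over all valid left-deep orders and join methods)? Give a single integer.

Selinger DP over subsets of {A,B,C}:
  {C}: scan cost=400, card=400
  {A}: scan cost=20, card=20
  {B}: scan cost=150, card=150
  {AC}: card=800; try (A,hash)→1000, (C,merge)→4140, (A,merge)→4520, (C,hash)→7240, (C,nl)→8020, (A,nl)→8400; best=1000 via (A,hash)
  {BC}: card=800; try (B,hash)→3200, (B,nl_idx)→4400, (C,merge)→5500, (B,merge)→5750, (C,hash)→7500, (C,nl)→60150 …(+1); best=3200 via (B,hash)
  {ABC}: card=1600; try (B,hash)→4200, (A,hash)→4200, (B,nl_idx)→9000, (B,merge)→11150, (A,merge)→12120, (A,nl)→19200 …(+1); best=4200 via (B,hash)

4200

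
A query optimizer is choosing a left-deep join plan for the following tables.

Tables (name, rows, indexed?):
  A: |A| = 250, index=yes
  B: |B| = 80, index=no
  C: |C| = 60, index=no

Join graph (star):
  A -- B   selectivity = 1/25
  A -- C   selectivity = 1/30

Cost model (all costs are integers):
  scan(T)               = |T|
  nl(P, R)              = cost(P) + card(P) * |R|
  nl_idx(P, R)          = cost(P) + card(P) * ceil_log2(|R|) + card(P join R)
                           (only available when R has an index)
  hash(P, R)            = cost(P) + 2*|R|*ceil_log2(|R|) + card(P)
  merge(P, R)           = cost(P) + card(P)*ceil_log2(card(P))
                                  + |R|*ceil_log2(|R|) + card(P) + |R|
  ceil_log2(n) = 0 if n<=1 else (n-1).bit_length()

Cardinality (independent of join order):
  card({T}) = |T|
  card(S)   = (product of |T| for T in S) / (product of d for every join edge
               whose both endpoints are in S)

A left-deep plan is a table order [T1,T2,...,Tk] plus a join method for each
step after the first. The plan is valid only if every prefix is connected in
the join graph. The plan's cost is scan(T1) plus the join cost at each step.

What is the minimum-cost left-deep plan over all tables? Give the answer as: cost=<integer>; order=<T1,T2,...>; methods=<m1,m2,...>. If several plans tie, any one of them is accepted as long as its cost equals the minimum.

cost=2660; order=C,A,B; methods=nl_idx,hash

Selinger DP (subsets sized 1..n):
  {A}: scan cost=250, card=250
  {B}: scan cost=80, card=80
  {C}: scan cost=60, card=60
  {AB}: card=800; try (A,nl_idx)→1520, (B,hash)→1620, (A,merge)→2970, (B,merge)→3140, (A,hash)→4160, (A,nl)→20080 …(+1); best=1520 via (A,nl_idx)
  {AC}: card=500; try (A,nl_idx)→1040, (C,hash)→1220, (A,merge)→2730, (C,merge)→2920, (A,hash)→4120, (A,nl)→15060 …(+1); best=1040 via (A,nl_idx)
  {ABC}: card=1600; try (B,hash)→2660, (C,hash)→3040, (B,merge)→6680, (C,merge)→10740, (B,nl)→41040, (C,nl)→49520; best=2660 via (B,hash)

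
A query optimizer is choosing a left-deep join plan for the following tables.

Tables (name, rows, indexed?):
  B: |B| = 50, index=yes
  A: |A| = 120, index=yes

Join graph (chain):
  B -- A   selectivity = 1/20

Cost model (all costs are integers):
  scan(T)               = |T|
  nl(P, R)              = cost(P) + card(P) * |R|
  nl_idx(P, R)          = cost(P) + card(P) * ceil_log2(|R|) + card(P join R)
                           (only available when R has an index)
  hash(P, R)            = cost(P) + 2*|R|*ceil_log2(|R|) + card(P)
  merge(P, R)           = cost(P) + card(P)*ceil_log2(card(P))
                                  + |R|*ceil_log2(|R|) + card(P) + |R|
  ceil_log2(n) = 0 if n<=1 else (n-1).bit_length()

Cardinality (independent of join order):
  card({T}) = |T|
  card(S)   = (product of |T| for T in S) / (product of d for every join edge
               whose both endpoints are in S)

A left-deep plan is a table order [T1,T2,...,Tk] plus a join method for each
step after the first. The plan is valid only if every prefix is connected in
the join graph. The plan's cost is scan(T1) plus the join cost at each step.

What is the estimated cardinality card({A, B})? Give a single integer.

Tables in S: A(120), B(50)
Edges inside S: B-A(d=20)
numerator = 120 * 50 = 6000
denominator = 20 = 20
card(S) = 6000 / 20 = 300

300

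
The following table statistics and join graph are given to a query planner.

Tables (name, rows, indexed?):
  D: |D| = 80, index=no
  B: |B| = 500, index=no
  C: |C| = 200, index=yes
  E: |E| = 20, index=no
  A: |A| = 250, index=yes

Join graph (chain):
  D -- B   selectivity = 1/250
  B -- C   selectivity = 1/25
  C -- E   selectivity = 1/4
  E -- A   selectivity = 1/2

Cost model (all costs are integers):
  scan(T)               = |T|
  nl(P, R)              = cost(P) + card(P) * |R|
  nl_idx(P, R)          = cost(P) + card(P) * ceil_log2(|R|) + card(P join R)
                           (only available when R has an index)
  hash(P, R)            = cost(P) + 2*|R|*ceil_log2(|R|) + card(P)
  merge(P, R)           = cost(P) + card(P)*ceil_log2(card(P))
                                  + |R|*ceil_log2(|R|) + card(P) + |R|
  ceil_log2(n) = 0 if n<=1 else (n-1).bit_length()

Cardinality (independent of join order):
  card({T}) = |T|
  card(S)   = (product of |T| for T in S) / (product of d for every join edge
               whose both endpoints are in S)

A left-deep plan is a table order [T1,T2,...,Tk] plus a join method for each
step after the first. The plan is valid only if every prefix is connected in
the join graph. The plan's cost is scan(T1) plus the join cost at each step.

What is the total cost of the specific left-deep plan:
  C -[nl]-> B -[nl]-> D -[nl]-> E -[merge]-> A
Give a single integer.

537650

step 1: scan C: cost=200, card=200
step 2: join B via nl
    card(P join B) = 200*500/(25) = 4000
    cost = 200 + 200*500 = 100200
step 3: join D via nl
    card(P join D) = 4000*80/(250) = 1280
    cost = 100200 + 4000*80 = 420200
step 4: join E via nl
    card(P join E) = 1280*20/(4) = 6400
    cost = 420200 + 1280*20 = 445800
step 5: join A via merge
    card(P join A) = 6400*250/(2) = 800000
    cost = 445800 + 6400*13 + 250*8 + 6400 + 250 = 537650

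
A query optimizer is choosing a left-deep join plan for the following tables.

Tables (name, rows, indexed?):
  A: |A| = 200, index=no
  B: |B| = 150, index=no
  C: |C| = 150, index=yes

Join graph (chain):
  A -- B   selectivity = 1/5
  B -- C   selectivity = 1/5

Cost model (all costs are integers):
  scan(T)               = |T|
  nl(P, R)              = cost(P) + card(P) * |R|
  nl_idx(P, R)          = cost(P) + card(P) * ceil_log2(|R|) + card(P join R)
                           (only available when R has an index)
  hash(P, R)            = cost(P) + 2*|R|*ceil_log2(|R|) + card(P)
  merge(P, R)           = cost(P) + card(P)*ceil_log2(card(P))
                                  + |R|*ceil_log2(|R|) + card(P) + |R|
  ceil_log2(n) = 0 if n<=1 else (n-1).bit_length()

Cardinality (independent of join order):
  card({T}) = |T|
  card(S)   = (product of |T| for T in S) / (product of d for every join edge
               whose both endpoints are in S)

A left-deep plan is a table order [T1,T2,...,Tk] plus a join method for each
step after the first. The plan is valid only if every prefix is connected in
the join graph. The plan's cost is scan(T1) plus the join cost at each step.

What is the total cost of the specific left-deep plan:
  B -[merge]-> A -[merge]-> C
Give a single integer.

88650

step 1: scan B: cost=150, card=150
step 2: join A via merge
    card(P join A) = 150*200/(5) = 6000
    cost = 150 + 150*8 + 200*8 + 150 + 200 = 3300
step 3: join C via merge
    card(P join C) = 6000*150/(5) = 180000
    cost = 3300 + 6000*13 + 150*8 + 6000 + 150 = 88650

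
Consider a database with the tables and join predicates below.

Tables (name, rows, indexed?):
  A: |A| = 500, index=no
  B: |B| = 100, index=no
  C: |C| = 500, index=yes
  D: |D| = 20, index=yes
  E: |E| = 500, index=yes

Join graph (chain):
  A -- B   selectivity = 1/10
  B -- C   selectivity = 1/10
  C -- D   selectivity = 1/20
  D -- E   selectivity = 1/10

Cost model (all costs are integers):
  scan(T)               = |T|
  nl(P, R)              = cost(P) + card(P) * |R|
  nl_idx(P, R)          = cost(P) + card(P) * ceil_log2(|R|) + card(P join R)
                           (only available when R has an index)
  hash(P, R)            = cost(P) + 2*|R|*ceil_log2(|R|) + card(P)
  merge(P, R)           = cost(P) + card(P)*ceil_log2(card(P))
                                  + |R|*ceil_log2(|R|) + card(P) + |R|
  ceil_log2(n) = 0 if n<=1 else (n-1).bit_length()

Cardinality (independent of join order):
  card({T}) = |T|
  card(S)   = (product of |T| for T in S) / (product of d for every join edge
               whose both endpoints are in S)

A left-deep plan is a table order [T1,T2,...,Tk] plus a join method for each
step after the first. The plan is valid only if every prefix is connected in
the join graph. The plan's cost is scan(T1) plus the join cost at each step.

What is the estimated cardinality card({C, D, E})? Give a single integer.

Tables in S: C(500), D(20), E(500)
Edges inside S: C-D(d=20), D-E(d=10)
numerator = 500 * 20 * 500 = 5000000
denominator = 20 * 10 = 200
card(S) = 5000000 / 200 = 25000

25000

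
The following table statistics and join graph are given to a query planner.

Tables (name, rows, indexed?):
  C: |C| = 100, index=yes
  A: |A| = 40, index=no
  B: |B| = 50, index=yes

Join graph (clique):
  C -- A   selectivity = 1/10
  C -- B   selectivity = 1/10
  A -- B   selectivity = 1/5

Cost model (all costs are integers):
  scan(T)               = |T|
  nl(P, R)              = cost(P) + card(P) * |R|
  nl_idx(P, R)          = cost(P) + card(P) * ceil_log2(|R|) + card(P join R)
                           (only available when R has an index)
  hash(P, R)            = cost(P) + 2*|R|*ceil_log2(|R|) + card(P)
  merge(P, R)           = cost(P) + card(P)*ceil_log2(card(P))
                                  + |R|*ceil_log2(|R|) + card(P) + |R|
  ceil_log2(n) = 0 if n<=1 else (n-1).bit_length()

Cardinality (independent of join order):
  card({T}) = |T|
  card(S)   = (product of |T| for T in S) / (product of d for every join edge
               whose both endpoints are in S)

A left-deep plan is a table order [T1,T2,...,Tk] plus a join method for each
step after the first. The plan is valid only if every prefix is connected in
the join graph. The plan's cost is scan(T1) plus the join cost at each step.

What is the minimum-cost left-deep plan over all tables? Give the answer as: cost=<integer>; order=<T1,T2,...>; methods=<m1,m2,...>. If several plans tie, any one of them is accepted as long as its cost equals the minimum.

Selinger DP (subsets sized 1..n):
  {C}: scan cost=100, card=100
  {A}: scan cost=40, card=40
  {B}: scan cost=50, card=50
  {AC}: card=400; try (A,hash)→680, (C,nl_idx)→720, (C,merge)→1120, (A,merge)→1180, (C,hash)→1480, (C,nl)→4040 …(+1); best=680 via (A,hash)
  {BC}: card=500; try (B,hash)→800, (C,nl_idx)→900, (C,merge)→1200, (B,nl_idx)→1200, (B,merge)→1250, (C,hash)→1500 …(+2); best=800 via (B,hash)
  {AB}: card=400; try (A,hash)→580, (B,merge)→670, (B,hash)→680, (B,nl_idx)→680, (A,merge)→680, (B,nl)→2040 …(+1); best=580 via (A,hash)
  {ABC}: card=400; try (B,hash)→1680, (A,hash)→1780, (C,hash)→2380, (B,nl_idx)→3480, (C,nl_idx)→3780, (B,merge)→5030 …(+5); best=1680 via (B,hash)

cost=1680; order=C,A,B; methods=hash,hash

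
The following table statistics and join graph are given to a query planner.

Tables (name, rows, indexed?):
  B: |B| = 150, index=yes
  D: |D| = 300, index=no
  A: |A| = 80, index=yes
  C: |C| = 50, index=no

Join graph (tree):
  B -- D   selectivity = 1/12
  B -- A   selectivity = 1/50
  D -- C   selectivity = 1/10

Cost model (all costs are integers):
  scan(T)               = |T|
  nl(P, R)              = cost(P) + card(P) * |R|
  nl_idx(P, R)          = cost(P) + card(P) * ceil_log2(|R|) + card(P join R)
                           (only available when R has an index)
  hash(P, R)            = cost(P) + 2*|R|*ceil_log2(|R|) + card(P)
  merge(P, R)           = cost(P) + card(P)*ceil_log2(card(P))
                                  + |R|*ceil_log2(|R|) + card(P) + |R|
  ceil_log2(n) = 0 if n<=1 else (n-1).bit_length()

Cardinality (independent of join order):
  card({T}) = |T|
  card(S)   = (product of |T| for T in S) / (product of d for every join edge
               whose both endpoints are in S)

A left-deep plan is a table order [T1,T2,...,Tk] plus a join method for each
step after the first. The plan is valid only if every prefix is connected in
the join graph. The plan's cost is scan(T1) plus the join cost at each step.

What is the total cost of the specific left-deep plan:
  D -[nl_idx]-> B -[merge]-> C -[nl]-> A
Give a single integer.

step 1: scan D: cost=300, card=300
step 2: join B via nl_idx
    card(P join B) = 300*150/(12) = 3750
    cost = 300 + 300*8 + 3750 = 6450
step 3: join C via merge
    card(P join C) = 3750*50/(10) = 18750
    cost = 6450 + 3750*12 + 50*6 + 3750 + 50 = 55550
step 4: join A via nl
    card(P join A) = 18750*80/(50) = 30000
    cost = 55550 + 18750*80 = 1555550

1555550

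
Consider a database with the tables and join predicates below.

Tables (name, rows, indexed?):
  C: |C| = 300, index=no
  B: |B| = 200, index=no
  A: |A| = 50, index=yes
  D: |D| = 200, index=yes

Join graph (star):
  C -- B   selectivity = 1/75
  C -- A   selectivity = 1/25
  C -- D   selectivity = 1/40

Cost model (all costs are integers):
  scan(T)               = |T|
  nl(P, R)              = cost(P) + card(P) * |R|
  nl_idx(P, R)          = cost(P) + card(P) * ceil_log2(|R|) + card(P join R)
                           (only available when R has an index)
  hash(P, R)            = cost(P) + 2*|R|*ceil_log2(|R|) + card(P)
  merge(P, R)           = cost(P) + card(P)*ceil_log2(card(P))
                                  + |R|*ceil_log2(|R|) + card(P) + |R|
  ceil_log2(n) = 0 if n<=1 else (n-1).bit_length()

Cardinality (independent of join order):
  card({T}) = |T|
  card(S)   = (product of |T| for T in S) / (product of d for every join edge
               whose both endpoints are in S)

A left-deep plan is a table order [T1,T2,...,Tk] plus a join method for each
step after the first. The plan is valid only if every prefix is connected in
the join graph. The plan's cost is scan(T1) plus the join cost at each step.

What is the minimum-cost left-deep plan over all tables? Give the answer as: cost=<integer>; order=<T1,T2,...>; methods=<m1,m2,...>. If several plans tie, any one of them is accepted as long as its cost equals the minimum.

cost=9800; order=C,A,B,D; methods=hash,hash,hash

Selinger DP (subsets sized 1..n):
  {C}: scan cost=300, card=300
  {B}: scan cost=200, card=200
  {A}: scan cost=50, card=50
  {D}: scan cost=200, card=200
  {BC}: card=800; try (B,hash)→3800, (C,merge)→5000, (B,merge)→5100, (C,hash)→5800, (C,nl)→60200, (B,nl)→60300; best=3800 via (B,hash)
  {AC}: card=600; try (A,hash)→1200, (A,nl_idx)→2700, (C,merge)→3400, (A,merge)→3650, (C,hash)→5500, (C,nl)→15050 …(+1); best=1200 via (A,hash)
  {CD}: card=1500; try (D,hash)→3800, (D,nl_idx)→4200, (C,merge)→5000, (D,merge)→5100, (C,hash)→5800, (C,nl)→60200 …(+1); best=3800 via (D,hash)
  {ABC}: card=1600; try (B,hash)→5000, (A,hash)→5200, (B,merge)→9600, (A,nl_idx)→10200, (A,merge)→12950, (A,nl)→43800 …(+1); best=5000 via (B,hash)
  {BCD}: card=4000; try (D,hash)→7800, (B,hash)→8500, (D,nl_idx)→14200, (D,merge)→14400, (B,merge)→23600, (D,nl)→163800 …(+1); best=7800 via (D,hash)
  {ACD}: card=3000; try (D,hash)→5000, (A,hash)→5900, (D,nl_idx)→9000, (D,merge)→9600, (A,nl_idx)→15800, (A,merge)→22150 …(+2); best=5000 via (D,hash)
  {ABCD}: card=8000; try (D,hash)→9800, (B,hash)→11200, (A,hash)→12400, (D,nl_idx)→25800, (D,merge)→26000, (A,nl_idx)→39800 …(+5); best=9800 via (D,hash)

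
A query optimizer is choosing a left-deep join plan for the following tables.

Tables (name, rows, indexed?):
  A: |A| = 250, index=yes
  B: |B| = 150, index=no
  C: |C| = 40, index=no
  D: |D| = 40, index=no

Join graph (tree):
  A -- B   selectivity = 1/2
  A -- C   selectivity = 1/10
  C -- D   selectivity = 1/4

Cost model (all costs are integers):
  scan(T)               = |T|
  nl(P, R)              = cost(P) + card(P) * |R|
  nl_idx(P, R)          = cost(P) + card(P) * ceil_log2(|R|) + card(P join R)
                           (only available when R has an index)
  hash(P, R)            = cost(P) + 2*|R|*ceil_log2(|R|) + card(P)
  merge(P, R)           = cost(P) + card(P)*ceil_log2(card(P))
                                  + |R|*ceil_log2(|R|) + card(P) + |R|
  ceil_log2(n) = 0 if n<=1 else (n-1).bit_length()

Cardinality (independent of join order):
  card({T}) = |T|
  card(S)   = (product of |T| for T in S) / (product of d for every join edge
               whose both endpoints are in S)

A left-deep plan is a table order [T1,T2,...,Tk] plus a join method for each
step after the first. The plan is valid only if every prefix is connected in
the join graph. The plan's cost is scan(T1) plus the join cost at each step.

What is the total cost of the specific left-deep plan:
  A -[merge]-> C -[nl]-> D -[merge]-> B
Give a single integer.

step 1: scan A: cost=250, card=250
step 2: join C via merge
    card(P join C) = 250*40/(10) = 1000
    cost = 250 + 250*8 + 40*6 + 250 + 40 = 2780
step 3: join D via nl
    card(P join D) = 1000*40/(4) = 10000
    cost = 2780 + 1000*40 = 42780
step 4: join B via merge
    card(P join B) = 10000*150/(2) = 750000
    cost = 42780 + 10000*14 + 150*8 + 10000 + 150 = 194130

194130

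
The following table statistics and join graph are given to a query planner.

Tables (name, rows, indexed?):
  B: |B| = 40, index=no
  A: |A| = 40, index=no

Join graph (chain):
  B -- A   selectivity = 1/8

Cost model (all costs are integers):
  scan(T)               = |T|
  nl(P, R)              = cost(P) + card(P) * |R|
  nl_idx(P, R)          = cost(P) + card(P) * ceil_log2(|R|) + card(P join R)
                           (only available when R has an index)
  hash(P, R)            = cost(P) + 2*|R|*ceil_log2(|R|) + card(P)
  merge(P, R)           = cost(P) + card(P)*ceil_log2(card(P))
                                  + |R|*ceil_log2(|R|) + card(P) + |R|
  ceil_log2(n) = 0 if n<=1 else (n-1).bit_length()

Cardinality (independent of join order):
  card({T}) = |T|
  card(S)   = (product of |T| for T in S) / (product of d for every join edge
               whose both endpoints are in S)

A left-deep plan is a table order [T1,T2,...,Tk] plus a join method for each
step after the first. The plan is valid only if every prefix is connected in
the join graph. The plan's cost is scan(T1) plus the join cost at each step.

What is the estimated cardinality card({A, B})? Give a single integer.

200

Tables in S: A(40), B(40)
Edges inside S: B-A(d=8)
numerator = 40 * 40 = 1600
denominator = 8 = 8
card(S) = 1600 / 8 = 200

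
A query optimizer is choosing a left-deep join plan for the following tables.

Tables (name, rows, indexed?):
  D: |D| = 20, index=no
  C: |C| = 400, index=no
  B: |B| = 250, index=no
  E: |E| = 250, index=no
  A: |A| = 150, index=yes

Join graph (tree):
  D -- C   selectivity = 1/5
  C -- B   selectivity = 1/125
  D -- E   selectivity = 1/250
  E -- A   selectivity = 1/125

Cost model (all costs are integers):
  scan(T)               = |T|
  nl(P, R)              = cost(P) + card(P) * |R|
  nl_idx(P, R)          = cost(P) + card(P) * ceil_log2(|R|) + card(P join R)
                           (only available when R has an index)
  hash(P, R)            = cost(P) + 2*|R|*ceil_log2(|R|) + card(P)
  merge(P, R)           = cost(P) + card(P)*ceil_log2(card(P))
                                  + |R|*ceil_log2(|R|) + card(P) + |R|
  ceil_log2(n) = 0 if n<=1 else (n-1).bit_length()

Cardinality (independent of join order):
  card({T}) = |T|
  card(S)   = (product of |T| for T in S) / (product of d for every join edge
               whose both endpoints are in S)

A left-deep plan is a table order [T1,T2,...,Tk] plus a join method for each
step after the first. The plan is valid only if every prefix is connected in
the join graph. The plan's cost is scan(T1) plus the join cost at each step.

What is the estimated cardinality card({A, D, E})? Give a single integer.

Tables in S: A(150), D(20), E(250)
Edges inside S: D-E(d=250), E-A(d=125)
numerator = 150 * 20 * 250 = 750000
denominator = 250 * 125 = 31250
card(S) = 750000 / 31250 = 24

24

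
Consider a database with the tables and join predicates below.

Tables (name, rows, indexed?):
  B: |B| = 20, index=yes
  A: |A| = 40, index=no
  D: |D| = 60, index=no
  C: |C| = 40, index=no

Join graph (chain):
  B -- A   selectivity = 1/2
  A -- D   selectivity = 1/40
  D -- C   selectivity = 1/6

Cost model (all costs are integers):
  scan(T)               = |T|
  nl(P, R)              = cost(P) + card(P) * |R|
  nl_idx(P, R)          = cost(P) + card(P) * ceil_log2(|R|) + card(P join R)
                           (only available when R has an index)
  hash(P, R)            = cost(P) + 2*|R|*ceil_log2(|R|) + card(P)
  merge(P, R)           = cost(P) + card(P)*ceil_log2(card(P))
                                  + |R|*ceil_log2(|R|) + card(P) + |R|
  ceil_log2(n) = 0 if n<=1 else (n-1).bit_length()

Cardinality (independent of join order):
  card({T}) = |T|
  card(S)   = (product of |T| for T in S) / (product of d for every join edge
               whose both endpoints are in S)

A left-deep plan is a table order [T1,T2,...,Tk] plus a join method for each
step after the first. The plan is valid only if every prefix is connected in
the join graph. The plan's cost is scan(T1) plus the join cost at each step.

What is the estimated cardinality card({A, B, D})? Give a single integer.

600

Tables in S: A(40), B(20), D(60)
Edges inside S: B-A(d=2), A-D(d=40)
numerator = 40 * 20 * 60 = 48000
denominator = 2 * 40 = 80
card(S) = 48000 / 80 = 600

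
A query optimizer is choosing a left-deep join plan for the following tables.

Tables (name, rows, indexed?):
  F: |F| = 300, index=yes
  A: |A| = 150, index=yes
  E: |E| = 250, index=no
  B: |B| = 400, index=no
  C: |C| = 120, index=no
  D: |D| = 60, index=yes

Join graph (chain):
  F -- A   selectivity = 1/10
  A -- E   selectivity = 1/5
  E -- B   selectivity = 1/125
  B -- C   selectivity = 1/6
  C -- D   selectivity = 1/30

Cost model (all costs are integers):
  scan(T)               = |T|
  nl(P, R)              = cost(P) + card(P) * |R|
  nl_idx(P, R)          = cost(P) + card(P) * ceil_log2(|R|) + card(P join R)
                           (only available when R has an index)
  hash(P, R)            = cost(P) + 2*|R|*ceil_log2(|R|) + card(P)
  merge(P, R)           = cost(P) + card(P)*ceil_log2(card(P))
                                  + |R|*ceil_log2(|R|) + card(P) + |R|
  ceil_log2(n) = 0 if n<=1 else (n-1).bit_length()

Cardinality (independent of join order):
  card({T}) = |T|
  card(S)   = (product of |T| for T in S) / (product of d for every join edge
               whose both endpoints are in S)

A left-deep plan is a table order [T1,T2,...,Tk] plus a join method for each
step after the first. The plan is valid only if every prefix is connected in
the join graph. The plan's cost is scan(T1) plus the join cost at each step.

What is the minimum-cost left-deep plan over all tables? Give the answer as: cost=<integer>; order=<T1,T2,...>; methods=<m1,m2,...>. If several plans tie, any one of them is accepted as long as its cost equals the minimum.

cost=1023800; order=B,E,C,D,A,F; methods=hash,hash,hash,hash,hash

Selinger DP (subsets sized 1..n):
  {F}: scan cost=300, card=300
  {A}: scan cost=150, card=150
  {E}: scan cost=250, card=250
  {B}: scan cost=400, card=400
  {C}: scan cost=120, card=120
  {D}: scan cost=60, card=60
  {AF}: card=4500; try (A,hash)→3000, (F,merge)→4500, (A,merge)→4650, (F,hash)→5700, (F,nl_idx)→6000, (A,nl_idx)→7200 …(+2); best=3000 via (A,hash)
  {AE}: card=7500; try (A,hash)→2900, (E,merge)→3750, (A,merge)→3850, (E,hash)→4300, (A,nl_idx)→9750, (E,nl)→37650 …(+1); best=2900 via (A,hash)
  {BE}: card=800; try (E,hash)→4800, (B,merge)→6500, (E,merge)→6650, (B,hash)→7700, (B,nl)→100250, (E,nl)→100400; best=4800 via (E,hash)
  {BC}: card=8000; try (C,hash)→2480, (B,merge)→5080, (C,merge)→5360, (B,hash)→7440, (B,nl)→48120, (C,nl)→48400; best=2480 via (C,hash)
  {CD}: card=240; try (D,hash)→960, (D,nl_idx)→1080, (C,merge)→1440, (D,merge)→1500, (C,hash)→1800, (C,nl)→7260 …(+1); best=960 via (D,hash)
  {AEF}: card=225000; try (E,hash)→11500, (F,hash)→15800, (E,merge)→68250, (F,merge)→110900, (F,nl_idx)→295400, (E,nl)→1128000 …(+1); best=11500 via (E,hash)
  {ABE}: card=24000; try (A,hash)→8000, (A,merge)→14950, (B,hash)→17600, (A,nl_idx)→35200, (B,merge)→111900, (A,nl)→124800 …(+1); best=8000 via (A,hash)
  {BCE}: card=16000; try (C,hash)→7280, (E,hash)→14480, (C,merge)→14560, (C,nl)→100800, (E,merge)→116730, (E,nl)→2002480; best=7280 via (C,hash)
  {BCD}: card=16000; try (B,merge)→7120, (B,hash)→8400, (D,hash)→11200, (D,nl_idx)→66480, (B,nl)→96960, (D,merge)→114900 …(+1); best=7120 via (B,merge)
  {ABEF}: card=720000; try (F,hash)→37400, (B,hash)→243700, (F,merge)→395000, (F,nl_idx)→944000, (B,merge)→4290500, (F,nl)→7208000 …(+1); best=37400 via (F,hash)
  {ABCE}: card=480000; try (A,hash)→25680, (C,hash)→33680, (A,merge)→248630, (C,merge)→392960, (A,nl_idx)→615280, (A,nl)→2407280 …(+1); best=25680 via (A,hash)
  {BCDE}: card=32000; try (D,hash)→24000, (E,hash)→27120, (D,nl_idx)→135280, (D,merge)→247700, (E,merge)→249370, (D,nl)→967280 …(+1); best=24000 via (D,hash)
  {ABCEF}: card=14400000; try (F,hash)→511080, (C,hash)→759080, (F,merge)→9628680, (C,merge)→15158360, (F,nl_idx)→18745680, (C,nl)→86437400 …(+1); best=511080 via (F,hash)
  {ABCDE}: card=960000; try (A,hash)→58400, (D,hash)→506400, (A,merge)→537350, (A,nl_idx)→1240000, (D,nl_idx)→3865680, (A,nl)→4824000 …(+2); best=58400 via (A,hash)
  {ABCDEF}: card=28800000; try (F,hash)→1023800, (D,hash)→14911800, (F,merge)→20221400, (F,nl_idx)→37498400, (D,nl_idx)→115711080, (F,nl)→288058400 …(+2); best=1023800 via (F,hash)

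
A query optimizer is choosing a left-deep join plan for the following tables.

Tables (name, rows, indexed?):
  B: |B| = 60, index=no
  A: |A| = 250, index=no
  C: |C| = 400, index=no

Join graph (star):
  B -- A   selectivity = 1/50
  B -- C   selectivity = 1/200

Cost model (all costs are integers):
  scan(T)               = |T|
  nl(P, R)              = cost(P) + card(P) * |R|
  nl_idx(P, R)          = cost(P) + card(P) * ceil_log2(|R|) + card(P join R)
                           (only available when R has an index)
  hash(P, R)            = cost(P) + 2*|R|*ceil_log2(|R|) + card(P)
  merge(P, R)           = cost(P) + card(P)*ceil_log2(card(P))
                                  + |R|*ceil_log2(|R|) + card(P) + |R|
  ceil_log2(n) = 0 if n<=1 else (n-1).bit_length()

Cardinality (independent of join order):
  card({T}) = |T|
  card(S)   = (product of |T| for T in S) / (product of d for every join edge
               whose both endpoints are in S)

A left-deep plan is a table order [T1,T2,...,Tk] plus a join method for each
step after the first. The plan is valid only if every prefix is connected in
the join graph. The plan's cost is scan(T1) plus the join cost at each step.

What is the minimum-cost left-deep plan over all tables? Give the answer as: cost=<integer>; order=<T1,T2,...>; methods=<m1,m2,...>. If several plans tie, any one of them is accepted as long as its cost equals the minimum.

Selinger DP (subsets sized 1..n):
  {B}: scan cost=60, card=60
  {A}: scan cost=250, card=250
  {C}: scan cost=400, card=400
  {AB}: card=300; try (B,hash)→1220, (A,merge)→2730, (B,merge)→2920, (A,hash)→4120, (A,nl)→15060, (B,nl)→15250; best=1220 via (B,hash)
  {BC}: card=120; try (B,hash)→1520, (C,merge)→4480, (B,merge)→4820, (C,hash)→7320, (C,nl)→24060, (B,nl)→24400; best=1520 via (B,hash)
  {ABC}: card=600; try (A,merge)→4730, (A,hash)→5640, (C,merge)→8220, (C,hash)→8720, (A,nl)→31520, (C,nl)→121220; best=4730 via (A,merge)

cost=4730; order=C,B,A; methods=hash,merge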